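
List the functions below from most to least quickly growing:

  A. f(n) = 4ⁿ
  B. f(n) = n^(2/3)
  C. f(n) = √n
A > B > C

Comparing growth rates:
A = 4ⁿ is O(4ⁿ)
B = n^(2/3) is O(n^(2/3))
C = √n is O(√n)

Therefore, the order from fastest to slowest is: A > B > C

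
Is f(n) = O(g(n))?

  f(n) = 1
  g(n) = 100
True

f(n) = 1 and g(n) = 100 are both O(1).
Big-O permits equal growth rates (f ≤ c·g for some c), so f(n) = O(g(n)) is true.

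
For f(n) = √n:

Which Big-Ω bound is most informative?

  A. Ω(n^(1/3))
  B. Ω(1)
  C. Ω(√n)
C

f(n) = √n is Ω(√n).
All listed options are valid Big-Ω bounds (lower bounds),
but Ω(√n) is the tightest (largest valid bound).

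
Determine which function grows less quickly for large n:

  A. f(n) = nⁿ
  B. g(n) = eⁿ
B

f(n) = nⁿ is O(nⁿ), while g(n) = eⁿ is O(eⁿ).
Since O(eⁿ) grows slower than O(nⁿ), g(n) is dominated.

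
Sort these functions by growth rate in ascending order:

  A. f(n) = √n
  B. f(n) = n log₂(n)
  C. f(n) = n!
A < B < C

Comparing growth rates:
A = √n is O(√n)
B = n log₂(n) is O(n log n)
C = n! is O(n!)

Therefore, the order from slowest to fastest is: A < B < C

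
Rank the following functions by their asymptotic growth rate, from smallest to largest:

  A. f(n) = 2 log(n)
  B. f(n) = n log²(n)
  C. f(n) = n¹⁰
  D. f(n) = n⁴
A < B < D < C

Comparing growth rates:
A = 2 log(n) is O(log n)
B = n log²(n) is O(n log² n)
D = n⁴ is O(n⁴)
C = n¹⁰ is O(n¹⁰)

Therefore, the order from slowest to fastest is: A < B < D < C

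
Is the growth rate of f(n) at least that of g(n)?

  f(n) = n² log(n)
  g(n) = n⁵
False

f(n) = n² log(n) is O(n² log n), and g(n) = n⁵ is O(n⁵).
Since O(n² log n) grows slower than O(n⁵), f(n) = Ω(g(n)) is false.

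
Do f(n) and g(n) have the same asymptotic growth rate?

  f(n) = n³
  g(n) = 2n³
True

f(n) = n³ and g(n) = 2n³ are both O(n³).
Since they have the same asymptotic growth rate, f(n) = Θ(g(n)) is true.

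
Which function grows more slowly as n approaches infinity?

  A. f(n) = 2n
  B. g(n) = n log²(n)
A

f(n) = 2n is O(n), while g(n) = n log²(n) is O(n log² n).
Since O(n) grows slower than O(n log² n), f(n) is dominated.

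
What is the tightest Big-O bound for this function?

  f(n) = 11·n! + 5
O(n!)

The dominant term in 11·n! + 5 is 11·n!, which is Θ(n!).
Lower-order terms (5) are asymptotically negligible.
Constants are absorbed, so the tightest bound is O(n!).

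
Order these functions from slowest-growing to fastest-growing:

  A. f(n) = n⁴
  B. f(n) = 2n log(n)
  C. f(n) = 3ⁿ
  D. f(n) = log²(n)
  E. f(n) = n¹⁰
D < B < A < E < C

Comparing growth rates:
D = log²(n) is O(log² n)
B = 2n log(n) is O(n log n)
A = n⁴ is O(n⁴)
E = n¹⁰ is O(n¹⁰)
C = 3ⁿ is O(3ⁿ)

Therefore, the order from slowest to fastest is: D < B < A < E < C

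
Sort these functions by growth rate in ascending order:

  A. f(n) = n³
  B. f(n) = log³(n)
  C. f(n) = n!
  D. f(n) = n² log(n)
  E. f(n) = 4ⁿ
B < D < A < E < C

Comparing growth rates:
B = log³(n) is O(log³ n)
D = n² log(n) is O(n² log n)
A = n³ is O(n³)
E = 4ⁿ is O(4ⁿ)
C = n! is O(n!)

Therefore, the order from slowest to fastest is: B < D < A < E < C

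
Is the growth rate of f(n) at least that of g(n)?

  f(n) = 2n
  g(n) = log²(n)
True

f(n) = 2n is O(n), and g(n) = log²(n) is O(log² n).
Since O(n) grows at least as fast as O(log² n), f(n) = Ω(g(n)) is true.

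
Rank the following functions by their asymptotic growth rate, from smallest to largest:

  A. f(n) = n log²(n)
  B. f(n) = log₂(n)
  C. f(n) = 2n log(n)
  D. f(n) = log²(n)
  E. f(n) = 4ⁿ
B < D < C < A < E

Comparing growth rates:
B = log₂(n) is O(log n)
D = log²(n) is O(log² n)
C = 2n log(n) is O(n log n)
A = n log²(n) is O(n log² n)
E = 4ⁿ is O(4ⁿ)

Therefore, the order from slowest to fastest is: B < D < C < A < E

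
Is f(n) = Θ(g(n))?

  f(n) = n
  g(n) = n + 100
True

f(n) = n and g(n) = n + 100 are both O(n).
Since they have the same asymptotic growth rate, f(n) = Θ(g(n)) is true.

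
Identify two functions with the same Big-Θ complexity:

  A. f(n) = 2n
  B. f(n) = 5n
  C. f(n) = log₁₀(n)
A and B

Examining each function:
  A. 2n is O(n)
  B. 5n is O(n)
  C. log₁₀(n) is O(log n)

Functions A and B both have the same complexity class.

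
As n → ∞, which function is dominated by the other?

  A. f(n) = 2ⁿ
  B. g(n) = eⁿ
A

f(n) = 2ⁿ is O(2ⁿ), while g(n) = eⁿ is O(eⁿ).
Since O(2ⁿ) grows slower than O(eⁿ), f(n) is dominated.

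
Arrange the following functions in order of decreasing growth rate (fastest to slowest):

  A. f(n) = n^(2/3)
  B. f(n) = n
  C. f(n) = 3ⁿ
C > B > A

Comparing growth rates:
C = 3ⁿ is O(3ⁿ)
B = n is O(n)
A = n^(2/3) is O(n^(2/3))

Therefore, the order from fastest to slowest is: C > B > A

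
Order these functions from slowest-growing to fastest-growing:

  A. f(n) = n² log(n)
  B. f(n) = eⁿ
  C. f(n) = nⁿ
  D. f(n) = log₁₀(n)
D < A < B < C

Comparing growth rates:
D = log₁₀(n) is O(log n)
A = n² log(n) is O(n² log n)
B = eⁿ is O(eⁿ)
C = nⁿ is O(nⁿ)

Therefore, the order from slowest to fastest is: D < A < B < C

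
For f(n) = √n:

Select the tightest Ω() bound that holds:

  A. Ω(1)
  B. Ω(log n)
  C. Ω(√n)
C

f(n) = √n is Ω(√n).
All listed options are valid Big-Ω bounds (lower bounds),
but Ω(√n) is the tightest (largest valid bound).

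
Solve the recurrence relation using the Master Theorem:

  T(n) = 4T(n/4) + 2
Θ(n)

Master Theorem: a = 4, b = 4, f(n) = 2.
Compute the critical exponent d = log₄(4) = 1.
Compare f(n) = Θ(1) against n^d:
  k = 0 < d = 1, so f(n) = O(n^(d-ε)) — Case 1.
  The recursion cost dominates: T(n) = Θ(n^d) = Θ(n).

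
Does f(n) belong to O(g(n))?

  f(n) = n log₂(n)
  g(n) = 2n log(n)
True

f(n) = n log₂(n) and g(n) = 2n log(n) are both O(n log n).
Big-O permits equal growth rates (f ≤ c·g for some c), so f(n) = O(g(n)) is true.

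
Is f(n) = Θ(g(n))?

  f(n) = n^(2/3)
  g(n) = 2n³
False

f(n) = n^(2/3) is O(n^(2/3)), and g(n) = 2n³ is O(n³).
Since they have different growth rates, f(n) = Θ(g(n)) is false.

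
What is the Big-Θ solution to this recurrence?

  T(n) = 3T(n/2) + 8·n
Θ(n^log₂(3))

Master Theorem: a = 3, b = 2, f(n) = 8·n.
Compute the critical exponent d = log₂(3) = 1.585.
Compare f(n) = Θ(n) against n^d:
  k = 1 < d = 1.585, so f(n) = O(n^(d-ε)) — Case 1.
  The recursion cost dominates: T(n) = Θ(n^d) = Θ(n^log₂(3)).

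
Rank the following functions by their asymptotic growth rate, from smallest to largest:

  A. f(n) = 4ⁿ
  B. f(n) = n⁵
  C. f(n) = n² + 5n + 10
C < B < A

Comparing growth rates:
C = n² + 5n + 10 is O(n²)
B = n⁵ is O(n⁵)
A = 4ⁿ is O(4ⁿ)

Therefore, the order from slowest to fastest is: C < B < A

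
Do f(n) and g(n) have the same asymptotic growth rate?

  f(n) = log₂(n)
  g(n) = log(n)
True

f(n) = log₂(n) and g(n) = log(n) are both O(log n).
Since they have the same asymptotic growth rate, f(n) = Θ(g(n)) is true.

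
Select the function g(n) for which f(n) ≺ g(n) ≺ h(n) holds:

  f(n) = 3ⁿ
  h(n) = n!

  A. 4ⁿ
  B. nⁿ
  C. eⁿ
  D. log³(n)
A

We need g(n) with 3ⁿ = o(g(n)) and g(n) = o(n!), i.e. O(3ⁿ) ≺ g ≺ O(n!).
Check each option:
  A. 4ⁿ — O(4ⁿ) is strictly between O(3ⁿ) and O(n!) ✓
  B. nⁿ — O(nⁿ) does not grow strictly slower than h(n)
  C. eⁿ — O(eⁿ) does not grow strictly faster than f(n)
  D. log³(n) — O(log³ n) does not grow strictly faster than f(n)

Only option A (4ⁿ) lies strictly between.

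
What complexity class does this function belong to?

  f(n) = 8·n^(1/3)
O(n^(1/3))

The dominant term in 8·n^(1/3) is 8·n^(1/3), which is Θ(n^(1/3)).
Constants are absorbed, so the tightest bound is O(n^(1/3)).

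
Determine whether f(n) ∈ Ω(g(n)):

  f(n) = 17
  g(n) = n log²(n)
False

f(n) = 17 is O(1), and g(n) = n log²(n) is O(n log² n).
Since O(1) grows slower than O(n log² n), f(n) = Ω(g(n)) is false.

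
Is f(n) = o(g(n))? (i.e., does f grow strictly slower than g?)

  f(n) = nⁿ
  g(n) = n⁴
False

f(n) = nⁿ is O(nⁿ), and g(n) = n⁴ is O(n⁴).
Since O(nⁿ) grows faster than or equal to O(n⁴), f(n) = o(g(n)) is false.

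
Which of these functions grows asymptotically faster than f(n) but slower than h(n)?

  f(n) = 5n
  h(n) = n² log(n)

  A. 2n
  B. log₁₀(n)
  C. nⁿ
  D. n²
D

We need g(n) with 5n = o(g(n)) and g(n) = o(n² log(n)), i.e. O(n) ≺ g ≺ O(n² log n).
Check each option:
  A. 2n — O(n) does not grow strictly faster than f(n)
  B. log₁₀(n) — O(log n) does not grow strictly faster than f(n)
  C. nⁿ — O(nⁿ) does not grow strictly slower than h(n)
  D. n² — O(n²) is strictly between O(n) and O(n² log n) ✓

Only option D (n²) lies strictly between.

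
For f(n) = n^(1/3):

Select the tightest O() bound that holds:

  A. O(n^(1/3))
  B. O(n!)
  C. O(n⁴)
A

f(n) = n^(1/3) is O(n^(1/3)).
All listed options are valid Big-O bounds (upper bounds),
but O(n^(1/3)) is the tightest (smallest valid bound).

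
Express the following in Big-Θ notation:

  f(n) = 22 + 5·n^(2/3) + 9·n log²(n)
Θ(n log² n)

Order the terms by growth rate: 22 ≺ 5·n^(2/3) ≺ 9·n log²(n).
The fastest-growing term 9·n log²(n) dominates as n → ∞; dropping its constant factor gives Θ(n log² n).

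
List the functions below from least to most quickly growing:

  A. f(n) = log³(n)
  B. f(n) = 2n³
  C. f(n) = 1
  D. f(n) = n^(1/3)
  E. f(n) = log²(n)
C < E < A < D < B

Comparing growth rates:
C = 1 is O(1)
E = log²(n) is O(log² n)
A = log³(n) is O(log³ n)
D = n^(1/3) is O(n^(1/3))
B = 2n³ is O(n³)

Therefore, the order from slowest to fastest is: C < E < A < D < B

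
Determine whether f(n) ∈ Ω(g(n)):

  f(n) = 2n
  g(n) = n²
False

f(n) = 2n is O(n), and g(n) = n² is O(n²).
Since O(n) grows slower than O(n²), f(n) = Ω(g(n)) is false.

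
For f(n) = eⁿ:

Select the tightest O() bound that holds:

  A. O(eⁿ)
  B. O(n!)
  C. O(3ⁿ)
A

f(n) = eⁿ is O(eⁿ).
All listed options are valid Big-O bounds (upper bounds),
but O(eⁿ) is the tightest (smallest valid bound).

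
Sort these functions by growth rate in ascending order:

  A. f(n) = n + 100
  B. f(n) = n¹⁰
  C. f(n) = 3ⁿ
A < B < C

Comparing growth rates:
A = n + 100 is O(n)
B = n¹⁰ is O(n¹⁰)
C = 3ⁿ is O(3ⁿ)

Therefore, the order from slowest to fastest is: A < B < C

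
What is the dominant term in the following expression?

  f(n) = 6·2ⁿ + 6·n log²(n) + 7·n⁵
6·2ⁿ

Looking at each term:
  - 6·2ⁿ is O(2ⁿ)
  - 6·n log²(n) is O(n log² n)
  - 7·n⁵ is O(n⁵)

The term 6·2ⁿ (O(2ⁿ)) grows fastest and dominates all others.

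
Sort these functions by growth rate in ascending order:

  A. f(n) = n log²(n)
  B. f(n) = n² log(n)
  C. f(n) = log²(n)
C < A < B

Comparing growth rates:
C = log²(n) is O(log² n)
A = n log²(n) is O(n log² n)
B = n² log(n) is O(n² log n)

Therefore, the order from slowest to fastest is: C < A < B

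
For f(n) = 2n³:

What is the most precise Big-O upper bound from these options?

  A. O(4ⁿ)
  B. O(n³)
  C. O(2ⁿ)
B

f(n) = 2n³ is O(n³).
All listed options are valid Big-O bounds (upper bounds),
but O(n³) is the tightest (smallest valid bound).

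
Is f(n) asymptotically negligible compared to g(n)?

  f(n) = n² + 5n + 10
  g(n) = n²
False

f(n) = n² + 5n + 10 is O(n²), and g(n) = n² is O(n²).
Since they have the same growth rate, f(n) = o(g(n)) is false.
(f = o(g) requires f to grow strictly slower, not equal.)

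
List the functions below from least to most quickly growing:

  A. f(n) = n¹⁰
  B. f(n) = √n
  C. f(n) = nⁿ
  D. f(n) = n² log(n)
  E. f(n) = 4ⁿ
B < D < A < E < C

Comparing growth rates:
B = √n is O(√n)
D = n² log(n) is O(n² log n)
A = n¹⁰ is O(n¹⁰)
E = 4ⁿ is O(4ⁿ)
C = nⁿ is O(nⁿ)

Therefore, the order from slowest to fastest is: B < D < A < E < C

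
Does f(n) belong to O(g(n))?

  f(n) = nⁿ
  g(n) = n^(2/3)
False

f(n) = nⁿ is O(nⁿ), and g(n) = n^(2/3) is O(n^(2/3)).
Since O(nⁿ) grows faster than O(n^(2/3)), f(n) = O(g(n)) is false.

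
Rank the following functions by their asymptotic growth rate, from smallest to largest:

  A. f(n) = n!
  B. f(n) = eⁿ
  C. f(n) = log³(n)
C < B < A

Comparing growth rates:
C = log³(n) is O(log³ n)
B = eⁿ is O(eⁿ)
A = n! is O(n!)

Therefore, the order from slowest to fastest is: C < B < A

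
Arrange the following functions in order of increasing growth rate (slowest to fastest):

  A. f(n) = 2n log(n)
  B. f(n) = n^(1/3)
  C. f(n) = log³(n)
C < B < A

Comparing growth rates:
C = log³(n) is O(log³ n)
B = n^(1/3) is O(n^(1/3))
A = 2n log(n) is O(n log n)

Therefore, the order from slowest to fastest is: C < B < A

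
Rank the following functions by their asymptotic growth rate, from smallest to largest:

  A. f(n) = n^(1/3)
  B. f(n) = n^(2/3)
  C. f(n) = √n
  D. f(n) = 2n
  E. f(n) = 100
E < A < C < B < D

Comparing growth rates:
E = 100 is O(1)
A = n^(1/3) is O(n^(1/3))
C = √n is O(√n)
B = n^(2/3) is O(n^(2/3))
D = 2n is O(n)

Therefore, the order from slowest to fastest is: E < A < C < B < D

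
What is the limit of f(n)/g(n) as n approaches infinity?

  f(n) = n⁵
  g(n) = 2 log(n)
∞

Since n⁵ (O(n⁵)) grows faster than 2 log(n) (O(log n)),
the ratio f(n)/g(n) → ∞ as n → ∞.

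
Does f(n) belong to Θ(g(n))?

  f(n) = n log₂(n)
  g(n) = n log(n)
True

f(n) = n log₂(n) and g(n) = n log(n) are both O(n log n).
Since they have the same asymptotic growth rate, f(n) = Θ(g(n)) is true.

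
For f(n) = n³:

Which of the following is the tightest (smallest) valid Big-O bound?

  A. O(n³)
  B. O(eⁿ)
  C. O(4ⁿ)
A

f(n) = n³ is O(n³).
All listed options are valid Big-O bounds (upper bounds),
but O(n³) is the tightest (smallest valid bound).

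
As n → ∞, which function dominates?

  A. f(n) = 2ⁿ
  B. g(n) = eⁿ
B

f(n) = 2ⁿ is O(2ⁿ), while g(n) = eⁿ is O(eⁿ).
Since O(eⁿ) grows faster than O(2ⁿ), g(n) dominates.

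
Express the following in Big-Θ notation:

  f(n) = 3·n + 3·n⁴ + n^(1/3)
Θ(n⁴)

Order the terms by growth rate: n^(1/3) ≺ 3·n ≺ 3·n⁴.
The fastest-growing term 3·n⁴ dominates as n → ∞; dropping its constant factor gives Θ(n⁴).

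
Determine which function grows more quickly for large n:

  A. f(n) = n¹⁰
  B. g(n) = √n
A

f(n) = n¹⁰ is O(n¹⁰), while g(n) = √n is O(√n).
Since O(n¹⁰) grows faster than O(√n), f(n) dominates.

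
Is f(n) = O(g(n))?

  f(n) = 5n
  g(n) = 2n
True

f(n) = 5n and g(n) = 2n are both O(n).
Big-O permits equal growth rates (f ≤ c·g for some c), so f(n) = O(g(n)) is true.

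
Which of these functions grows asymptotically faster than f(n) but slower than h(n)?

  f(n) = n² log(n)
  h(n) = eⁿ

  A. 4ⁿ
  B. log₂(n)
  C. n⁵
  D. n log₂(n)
C

We need g(n) with n² log(n) = o(g(n)) and g(n) = o(eⁿ), i.e. O(n² log n) ≺ g ≺ O(eⁿ).
Check each option:
  A. 4ⁿ — O(4ⁿ) does not grow strictly slower than h(n)
  B. log₂(n) — O(log n) does not grow strictly faster than f(n)
  C. n⁵ — O(n⁵) is strictly between O(n² log n) and O(eⁿ) ✓
  D. n log₂(n) — O(n log n) does not grow strictly faster than f(n)

Only option C (n⁵) lies strictly between.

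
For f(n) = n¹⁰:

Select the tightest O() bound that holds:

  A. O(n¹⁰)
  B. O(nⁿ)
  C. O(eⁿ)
A

f(n) = n¹⁰ is O(n¹⁰).
All listed options are valid Big-O bounds (upper bounds),
but O(n¹⁰) is the tightest (smallest valid bound).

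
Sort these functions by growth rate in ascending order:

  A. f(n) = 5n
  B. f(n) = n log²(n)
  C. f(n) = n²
A < B < C

Comparing growth rates:
A = 5n is O(n)
B = n log²(n) is O(n log² n)
C = n² is O(n²)

Therefore, the order from slowest to fastest is: A < B < C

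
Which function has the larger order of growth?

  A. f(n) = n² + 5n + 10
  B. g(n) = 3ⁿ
B

f(n) = n² + 5n + 10 is O(n²), while g(n) = 3ⁿ is O(3ⁿ).
Since O(3ⁿ) grows faster than O(n²), g(n) dominates.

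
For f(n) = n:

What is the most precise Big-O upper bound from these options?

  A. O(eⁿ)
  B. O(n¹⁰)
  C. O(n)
C

f(n) = n is O(n).
All listed options are valid Big-O bounds (upper bounds),
but O(n) is the tightest (smallest valid bound).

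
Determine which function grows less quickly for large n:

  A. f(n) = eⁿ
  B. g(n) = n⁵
B

f(n) = eⁿ is O(eⁿ), while g(n) = n⁵ is O(n⁵).
Since O(n⁵) grows slower than O(eⁿ), g(n) is dominated.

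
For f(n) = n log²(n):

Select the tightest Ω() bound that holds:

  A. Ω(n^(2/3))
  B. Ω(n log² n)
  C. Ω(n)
B

f(n) = n log²(n) is Ω(n log² n).
All listed options are valid Big-Ω bounds (lower bounds),
but Ω(n log² n) is the tightest (largest valid bound).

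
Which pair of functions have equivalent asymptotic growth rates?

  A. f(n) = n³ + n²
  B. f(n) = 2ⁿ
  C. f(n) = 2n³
A and C

Examining each function:
  A. n³ + n² is O(n³)
  B. 2ⁿ is O(2ⁿ)
  C. 2n³ is O(n³)

Functions A and C both have the same complexity class.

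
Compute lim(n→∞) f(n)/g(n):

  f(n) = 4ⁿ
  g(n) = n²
∞

Since 4ⁿ (O(4ⁿ)) grows faster than n² (O(n²)),
the ratio f(n)/g(n) → ∞ as n → ∞.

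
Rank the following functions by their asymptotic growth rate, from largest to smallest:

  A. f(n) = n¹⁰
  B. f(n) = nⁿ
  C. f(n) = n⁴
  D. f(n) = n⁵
B > A > D > C

Comparing growth rates:
B = nⁿ is O(nⁿ)
A = n¹⁰ is O(n¹⁰)
D = n⁵ is O(n⁵)
C = n⁴ is O(n⁴)

Therefore, the order from fastest to slowest is: B > A > D > C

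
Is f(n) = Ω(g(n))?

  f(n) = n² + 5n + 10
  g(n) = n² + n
True

f(n) = n² + 5n + 10 and g(n) = n² + n are both O(n²).
Big-Ω permits equal growth rates (f ≥ c·g for some c > 0), so f(n) = Ω(g(n)) is true.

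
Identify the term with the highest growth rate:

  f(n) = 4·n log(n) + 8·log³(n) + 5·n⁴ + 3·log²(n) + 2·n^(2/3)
5·n⁴

Looking at each term:
  - 4·n log(n) is O(n log n)
  - 8·log³(n) is O(log³ n)
  - 5·n⁴ is O(n⁴)
  - 3·log²(n) is O(log² n)
  - 2·n^(2/3) is O(n^(2/3))

The term 5·n⁴ (O(n⁴)) grows fastest and dominates all others.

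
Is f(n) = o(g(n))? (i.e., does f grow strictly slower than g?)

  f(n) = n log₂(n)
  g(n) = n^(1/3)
False

f(n) = n log₂(n) is O(n log n), and g(n) = n^(1/3) is O(n^(1/3)).
Since O(n log n) grows faster than or equal to O(n^(1/3)), f(n) = o(g(n)) is false.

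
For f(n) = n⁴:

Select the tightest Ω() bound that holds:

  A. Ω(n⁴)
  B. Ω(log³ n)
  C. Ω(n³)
A

f(n) = n⁴ is Ω(n⁴).
All listed options are valid Big-Ω bounds (lower bounds),
but Ω(n⁴) is the tightest (largest valid bound).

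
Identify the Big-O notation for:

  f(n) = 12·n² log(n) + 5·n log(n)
O(n² log n)

The dominant term in 12·n² log(n) + 5·n log(n) is 12·n² log(n), which is Θ(n² log n).
Lower-order terms (5·n log(n)) are asymptotically negligible.
Constants are absorbed, so the tightest bound is O(n² log n).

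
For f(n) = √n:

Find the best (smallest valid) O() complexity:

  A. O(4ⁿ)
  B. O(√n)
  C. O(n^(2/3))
B

f(n) = √n is O(√n).
All listed options are valid Big-O bounds (upper bounds),
but O(√n) is the tightest (smallest valid bound).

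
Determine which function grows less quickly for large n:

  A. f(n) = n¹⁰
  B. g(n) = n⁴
B

f(n) = n¹⁰ is O(n¹⁰), while g(n) = n⁴ is O(n⁴).
Since O(n⁴) grows slower than O(n¹⁰), g(n) is dominated.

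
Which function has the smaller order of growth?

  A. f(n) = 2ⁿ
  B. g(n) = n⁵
B

f(n) = 2ⁿ is O(2ⁿ), while g(n) = n⁵ is O(n⁵).
Since O(n⁵) grows slower than O(2ⁿ), g(n) is dominated.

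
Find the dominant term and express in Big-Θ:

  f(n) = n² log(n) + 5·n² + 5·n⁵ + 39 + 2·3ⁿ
Θ(3ⁿ)

Order the terms by growth rate: 39 ≺ 5·n² ≺ n² log(n) ≺ 5·n⁵ ≺ 2·3ⁿ.
The fastest-growing term 2·3ⁿ dominates as n → ∞; dropping its constant factor gives Θ(3ⁿ).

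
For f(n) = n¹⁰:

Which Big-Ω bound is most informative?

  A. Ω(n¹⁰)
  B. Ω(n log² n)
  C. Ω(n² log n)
A

f(n) = n¹⁰ is Ω(n¹⁰).
All listed options are valid Big-Ω bounds (lower bounds),
but Ω(n¹⁰) is the tightest (largest valid bound).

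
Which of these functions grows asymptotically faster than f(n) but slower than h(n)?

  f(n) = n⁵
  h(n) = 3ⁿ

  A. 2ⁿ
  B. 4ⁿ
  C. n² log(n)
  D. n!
A

We need g(n) with n⁵ = o(g(n)) and g(n) = o(3ⁿ), i.e. O(n⁵) ≺ g ≺ O(3ⁿ).
Check each option:
  A. 2ⁿ — O(2ⁿ) is strictly between O(n⁵) and O(3ⁿ) ✓
  B. 4ⁿ — O(4ⁿ) does not grow strictly slower than h(n)
  C. n² log(n) — O(n² log n) does not grow strictly faster than f(n)
  D. n! — O(n!) does not grow strictly slower than h(n)

Only option A (2ⁿ) lies strictly between.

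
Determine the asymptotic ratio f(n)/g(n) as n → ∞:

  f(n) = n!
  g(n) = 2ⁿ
∞

Since n! (O(n!)) grows faster than 2ⁿ (O(2ⁿ)),
the ratio f(n)/g(n) → ∞ as n → ∞.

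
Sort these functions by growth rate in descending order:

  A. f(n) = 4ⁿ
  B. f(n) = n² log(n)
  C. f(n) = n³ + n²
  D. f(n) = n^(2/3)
A > C > B > D

Comparing growth rates:
A = 4ⁿ is O(4ⁿ)
C = n³ + n² is O(n³)
B = n² log(n) is O(n² log n)
D = n^(2/3) is O(n^(2/3))

Therefore, the order from fastest to slowest is: A > C > B > D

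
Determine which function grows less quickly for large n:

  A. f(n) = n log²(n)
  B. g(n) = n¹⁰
A

f(n) = n log²(n) is O(n log² n), while g(n) = n¹⁰ is O(n¹⁰).
Since O(n log² n) grows slower than O(n¹⁰), f(n) is dominated.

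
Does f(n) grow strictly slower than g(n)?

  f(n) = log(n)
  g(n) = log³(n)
True

f(n) = log(n) is O(log n), and g(n) = log³(n) is O(log³ n).
Since O(log n) grows strictly slower than O(log³ n), f(n) = o(g(n)) is true.
This means lim(n→∞) f(n)/g(n) = 0.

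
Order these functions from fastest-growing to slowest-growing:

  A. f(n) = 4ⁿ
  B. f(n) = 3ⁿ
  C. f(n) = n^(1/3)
A > B > C

Comparing growth rates:
A = 4ⁿ is O(4ⁿ)
B = 3ⁿ is O(3ⁿ)
C = n^(1/3) is O(n^(1/3))

Therefore, the order from fastest to slowest is: A > B > C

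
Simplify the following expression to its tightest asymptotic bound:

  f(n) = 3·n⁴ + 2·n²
Θ(n⁴)

Order the terms by growth rate: 2·n² ≺ 3·n⁴.
The fastest-growing term 3·n⁴ dominates as n → ∞; dropping its constant factor gives Θ(n⁴).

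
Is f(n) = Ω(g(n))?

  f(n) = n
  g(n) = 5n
True

f(n) = n and g(n) = 5n are both O(n).
Big-Ω permits equal growth rates (f ≥ c·g for some c > 0), so f(n) = Ω(g(n)) is true.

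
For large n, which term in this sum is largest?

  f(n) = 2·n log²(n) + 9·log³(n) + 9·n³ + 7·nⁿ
7·nⁿ

Looking at each term:
  - 2·n log²(n) is O(n log² n)
  - 9·log³(n) is O(log³ n)
  - 9·n³ is O(n³)
  - 7·nⁿ is O(nⁿ)

The term 7·nⁿ (O(nⁿ)) grows fastest and dominates all others.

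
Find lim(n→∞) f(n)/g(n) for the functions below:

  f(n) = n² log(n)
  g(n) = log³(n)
∞

Since n² log(n) (O(n² log n)) grows faster than log³(n) (O(log³ n)),
the ratio f(n)/g(n) → ∞ as n → ∞.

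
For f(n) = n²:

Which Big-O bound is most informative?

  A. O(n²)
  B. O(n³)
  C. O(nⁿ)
A

f(n) = n² is O(n²).
All listed options are valid Big-O bounds (upper bounds),
but O(n²) is the tightest (smallest valid bound).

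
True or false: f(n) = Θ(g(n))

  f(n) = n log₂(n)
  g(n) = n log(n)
True

f(n) = n log₂(n) and g(n) = n log(n) are both O(n log n).
Since they have the same asymptotic growth rate, f(n) = Θ(g(n)) is true.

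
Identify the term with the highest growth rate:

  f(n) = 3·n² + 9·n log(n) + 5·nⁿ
5·nⁿ

Looking at each term:
  - 3·n² is O(n²)
  - 9·n log(n) is O(n log n)
  - 5·nⁿ is O(nⁿ)

The term 5·nⁿ (O(nⁿ)) grows fastest and dominates all others.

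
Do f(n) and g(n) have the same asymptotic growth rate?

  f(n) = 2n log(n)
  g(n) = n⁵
False

f(n) = 2n log(n) is O(n log n), and g(n) = n⁵ is O(n⁵).
Since they have different growth rates, f(n) = Θ(g(n)) is false.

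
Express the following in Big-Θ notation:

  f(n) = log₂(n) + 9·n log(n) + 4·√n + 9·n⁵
Θ(n⁵)

Order the terms by growth rate: log₂(n) ≺ 4·√n ≺ 9·n log(n) ≺ 9·n⁵.
The fastest-growing term 9·n⁵ dominates as n → ∞; dropping its constant factor gives Θ(n⁵).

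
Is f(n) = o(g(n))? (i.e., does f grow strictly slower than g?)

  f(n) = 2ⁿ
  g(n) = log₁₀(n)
False

f(n) = 2ⁿ is O(2ⁿ), and g(n) = log₁₀(n) is O(log n).
Since O(2ⁿ) grows faster than or equal to O(log n), f(n) = o(g(n)) is false.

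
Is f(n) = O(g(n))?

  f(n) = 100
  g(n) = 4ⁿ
True

f(n) = 100 is O(1), and g(n) = 4ⁿ is O(4ⁿ).
Since O(1) ⊆ O(4ⁿ) (f grows no faster than g), f(n) = O(g(n)) is true.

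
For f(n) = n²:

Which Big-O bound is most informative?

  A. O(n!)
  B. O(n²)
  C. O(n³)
B

f(n) = n² is O(n²).
All listed options are valid Big-O bounds (upper bounds),
but O(n²) is the tightest (smallest valid bound).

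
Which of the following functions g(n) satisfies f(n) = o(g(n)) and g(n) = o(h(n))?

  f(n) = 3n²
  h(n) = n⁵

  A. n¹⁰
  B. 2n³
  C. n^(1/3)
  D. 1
B

We need g(n) with 3n² = o(g(n)) and g(n) = o(n⁵), i.e. O(n²) ≺ g ≺ O(n⁵).
Check each option:
  A. n¹⁰ — O(n¹⁰) does not grow strictly slower than h(n)
  B. 2n³ — O(n³) is strictly between O(n²) and O(n⁵) ✓
  C. n^(1/3) — O(n^(1/3)) does not grow strictly faster than f(n)
  D. 1 — O(1) does not grow strictly faster than f(n)

Only option B (2n³) lies strictly between.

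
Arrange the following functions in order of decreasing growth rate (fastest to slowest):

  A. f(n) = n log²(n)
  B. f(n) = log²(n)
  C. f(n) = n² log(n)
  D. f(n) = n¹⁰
D > C > A > B

Comparing growth rates:
D = n¹⁰ is O(n¹⁰)
C = n² log(n) is O(n² log n)
A = n log²(n) is O(n log² n)
B = log²(n) is O(log² n)

Therefore, the order from fastest to slowest is: D > C > A > B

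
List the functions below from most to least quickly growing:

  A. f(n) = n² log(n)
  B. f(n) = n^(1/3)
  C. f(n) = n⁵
C > A > B

Comparing growth rates:
C = n⁵ is O(n⁵)
A = n² log(n) is O(n² log n)
B = n^(1/3) is O(n^(1/3))

Therefore, the order from fastest to slowest is: C > A > B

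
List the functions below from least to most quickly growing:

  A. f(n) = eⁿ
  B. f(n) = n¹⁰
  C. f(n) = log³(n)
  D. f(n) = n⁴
C < D < B < A

Comparing growth rates:
C = log³(n) is O(log³ n)
D = n⁴ is O(n⁴)
B = n¹⁰ is O(n¹⁰)
A = eⁿ is O(eⁿ)

Therefore, the order from slowest to fastest is: C < D < B < A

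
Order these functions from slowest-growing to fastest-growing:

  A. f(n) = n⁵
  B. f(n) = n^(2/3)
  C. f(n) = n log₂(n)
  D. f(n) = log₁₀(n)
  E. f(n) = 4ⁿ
D < B < C < A < E

Comparing growth rates:
D = log₁₀(n) is O(log n)
B = n^(2/3) is O(n^(2/3))
C = n log₂(n) is O(n log n)
A = n⁵ is O(n⁵)
E = 4ⁿ is O(4ⁿ)

Therefore, the order from slowest to fastest is: D < B < C < A < E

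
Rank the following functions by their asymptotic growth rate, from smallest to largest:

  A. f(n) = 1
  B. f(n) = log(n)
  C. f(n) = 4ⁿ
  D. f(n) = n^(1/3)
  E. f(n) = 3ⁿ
A < B < D < E < C

Comparing growth rates:
A = 1 is O(1)
B = log(n) is O(log n)
D = n^(1/3) is O(n^(1/3))
E = 3ⁿ is O(3ⁿ)
C = 4ⁿ is O(4ⁿ)

Therefore, the order from slowest to fastest is: A < B < D < E < C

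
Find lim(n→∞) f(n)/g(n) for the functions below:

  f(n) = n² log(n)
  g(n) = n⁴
0

Since n² log(n) (O(n² log n)) grows slower than n⁴ (O(n⁴)),
the ratio f(n)/g(n) → 0 as n → ∞.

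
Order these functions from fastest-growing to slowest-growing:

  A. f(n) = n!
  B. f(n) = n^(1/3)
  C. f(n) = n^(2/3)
A > C > B

Comparing growth rates:
A = n! is O(n!)
C = n^(2/3) is O(n^(2/3))
B = n^(1/3) is O(n^(1/3))

Therefore, the order from fastest to slowest is: A > C > B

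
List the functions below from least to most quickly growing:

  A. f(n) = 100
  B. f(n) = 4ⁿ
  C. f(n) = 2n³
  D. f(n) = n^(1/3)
A < D < C < B

Comparing growth rates:
A = 100 is O(1)
D = n^(1/3) is O(n^(1/3))
C = 2n³ is O(n³)
B = 4ⁿ is O(4ⁿ)

Therefore, the order from slowest to fastest is: A < D < C < B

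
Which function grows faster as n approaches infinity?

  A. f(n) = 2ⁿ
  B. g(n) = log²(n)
A

f(n) = 2ⁿ is O(2ⁿ), while g(n) = log²(n) is O(log² n).
Since O(2ⁿ) grows faster than O(log² n), f(n) dominates.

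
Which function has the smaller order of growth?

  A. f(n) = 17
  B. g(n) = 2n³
A

f(n) = 17 is O(1), while g(n) = 2n³ is O(n³).
Since O(1) grows slower than O(n³), f(n) is dominated.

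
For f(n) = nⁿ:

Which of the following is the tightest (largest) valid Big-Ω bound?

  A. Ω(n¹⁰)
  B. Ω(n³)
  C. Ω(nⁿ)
C

f(n) = nⁿ is Ω(nⁿ).
All listed options are valid Big-Ω bounds (lower bounds),
but Ω(nⁿ) is the tightest (largest valid bound).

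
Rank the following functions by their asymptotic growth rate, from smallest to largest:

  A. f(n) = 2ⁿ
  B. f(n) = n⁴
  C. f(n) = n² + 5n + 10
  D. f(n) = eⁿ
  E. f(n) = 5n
E < C < B < A < D

Comparing growth rates:
E = 5n is O(n)
C = n² + 5n + 10 is O(n²)
B = n⁴ is O(n⁴)
A = 2ⁿ is O(2ⁿ)
D = eⁿ is O(eⁿ)

Therefore, the order from slowest to fastest is: E < C < B < A < D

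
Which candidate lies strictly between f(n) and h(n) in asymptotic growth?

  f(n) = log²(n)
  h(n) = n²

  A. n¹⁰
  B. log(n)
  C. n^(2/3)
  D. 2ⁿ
C

We need g(n) with log²(n) = o(g(n)) and g(n) = o(n²), i.e. O(log² n) ≺ g ≺ O(n²).
Check each option:
  A. n¹⁰ — O(n¹⁰) does not grow strictly slower than h(n)
  B. log(n) — O(log n) does not grow strictly faster than f(n)
  C. n^(2/3) — O(n^(2/3)) is strictly between O(log² n) and O(n²) ✓
  D. 2ⁿ — O(2ⁿ) does not grow strictly slower than h(n)

Only option C (n^(2/3)) lies strictly between.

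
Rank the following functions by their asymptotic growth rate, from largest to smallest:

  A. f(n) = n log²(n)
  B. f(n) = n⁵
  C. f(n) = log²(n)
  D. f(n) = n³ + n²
B > D > A > C

Comparing growth rates:
B = n⁵ is O(n⁵)
D = n³ + n² is O(n³)
A = n log²(n) is O(n log² n)
C = log²(n) is O(log² n)

Therefore, the order from fastest to slowest is: B > D > A > C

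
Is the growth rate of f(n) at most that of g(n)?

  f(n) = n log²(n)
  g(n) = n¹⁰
True

f(n) = n log²(n) is O(n log² n), and g(n) = n¹⁰ is O(n¹⁰).
Since O(n log² n) ⊆ O(n¹⁰) (f grows no faster than g), f(n) = O(g(n)) is true.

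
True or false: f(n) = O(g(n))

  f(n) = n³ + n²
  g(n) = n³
True

f(n) = n³ + n² and g(n) = n³ are both O(n³).
Big-O permits equal growth rates (f ≤ c·g for some c), so f(n) = O(g(n)) is true.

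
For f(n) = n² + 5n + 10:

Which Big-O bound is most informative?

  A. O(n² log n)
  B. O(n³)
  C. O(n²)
C

f(n) = n² + 5n + 10 is O(n²).
All listed options are valid Big-O bounds (upper bounds),
but O(n²) is the tightest (smallest valid bound).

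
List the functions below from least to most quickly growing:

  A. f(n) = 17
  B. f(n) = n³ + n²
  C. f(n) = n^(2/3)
A < C < B

Comparing growth rates:
A = 17 is O(1)
C = n^(2/3) is O(n^(2/3))
B = n³ + n² is O(n³)

Therefore, the order from slowest to fastest is: A < C < B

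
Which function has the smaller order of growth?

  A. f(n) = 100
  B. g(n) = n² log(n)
A

f(n) = 100 is O(1), while g(n) = n² log(n) is O(n² log n).
Since O(1) grows slower than O(n² log n), f(n) is dominated.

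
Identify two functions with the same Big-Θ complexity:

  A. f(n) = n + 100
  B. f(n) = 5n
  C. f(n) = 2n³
A and B

Examining each function:
  A. n + 100 is O(n)
  B. 5n is O(n)
  C. 2n³ is O(n³)

Functions A and B both have the same complexity class.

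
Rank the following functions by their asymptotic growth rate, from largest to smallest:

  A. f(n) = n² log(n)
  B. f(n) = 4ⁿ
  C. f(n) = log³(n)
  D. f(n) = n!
D > B > A > C

Comparing growth rates:
D = n! is O(n!)
B = 4ⁿ is O(4ⁿ)
A = n² log(n) is O(n² log n)
C = log³(n) is O(log³ n)

Therefore, the order from fastest to slowest is: D > B > A > C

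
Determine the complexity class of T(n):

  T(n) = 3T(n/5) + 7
Θ(n^log₅(3))

Master Theorem: a = 3, b = 5, f(n) = 7.
Compute the critical exponent d = log₅(3) = 0.683.
Compare f(n) = Θ(1) against n^d:
  k = 0 < d = 0.683, so f(n) = O(n^(d-ε)) — Case 1.
  The recursion cost dominates: T(n) = Θ(n^d) = Θ(n^log₅(3)).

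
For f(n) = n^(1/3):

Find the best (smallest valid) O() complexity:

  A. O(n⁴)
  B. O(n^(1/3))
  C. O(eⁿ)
B

f(n) = n^(1/3) is O(n^(1/3)).
All listed options are valid Big-O bounds (upper bounds),
but O(n^(1/3)) is the tightest (smallest valid bound).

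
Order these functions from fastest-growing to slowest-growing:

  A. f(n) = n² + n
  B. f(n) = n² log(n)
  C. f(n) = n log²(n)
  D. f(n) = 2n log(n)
B > A > C > D

Comparing growth rates:
B = n² log(n) is O(n² log n)
A = n² + n is O(n²)
C = n log²(n) is O(n log² n)
D = 2n log(n) is O(n log n)

Therefore, the order from fastest to slowest is: B > A > C > D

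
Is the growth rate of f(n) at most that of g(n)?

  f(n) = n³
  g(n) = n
False

f(n) = n³ is O(n³), and g(n) = n is O(n).
Since O(n³) grows faster than O(n), f(n) = O(g(n)) is false.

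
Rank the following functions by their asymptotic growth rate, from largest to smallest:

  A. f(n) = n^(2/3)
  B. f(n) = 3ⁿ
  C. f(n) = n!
C > B > A

Comparing growth rates:
C = n! is O(n!)
B = 3ⁿ is O(3ⁿ)
A = n^(2/3) is O(n^(2/3))

Therefore, the order from fastest to slowest is: C > B > A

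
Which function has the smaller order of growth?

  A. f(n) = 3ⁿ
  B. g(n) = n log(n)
B

f(n) = 3ⁿ is O(3ⁿ), while g(n) = n log(n) is O(n log n).
Since O(n log n) grows slower than O(3ⁿ), g(n) is dominated.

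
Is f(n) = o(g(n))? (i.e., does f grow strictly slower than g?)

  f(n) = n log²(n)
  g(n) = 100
False

f(n) = n log²(n) is O(n log² n), and g(n) = 100 is O(1).
Since O(n log² n) grows faster than or equal to O(1), f(n) = o(g(n)) is false.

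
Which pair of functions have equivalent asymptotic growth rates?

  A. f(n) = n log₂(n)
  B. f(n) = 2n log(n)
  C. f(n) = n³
A and B

Examining each function:
  A. n log₂(n) is O(n log n)
  B. 2n log(n) is O(n log n)
  C. n³ is O(n³)

Functions A and B both have the same complexity class.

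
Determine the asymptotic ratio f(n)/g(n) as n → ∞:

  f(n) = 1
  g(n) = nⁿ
0

Since 1 (O(1)) grows slower than nⁿ (O(nⁿ)),
the ratio f(n)/g(n) → 0 as n → ∞.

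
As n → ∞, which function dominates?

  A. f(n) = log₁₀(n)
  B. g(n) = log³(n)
B

f(n) = log₁₀(n) is O(log n), while g(n) = log³(n) is O(log³ n).
Since O(log³ n) grows faster than O(log n), g(n) dominates.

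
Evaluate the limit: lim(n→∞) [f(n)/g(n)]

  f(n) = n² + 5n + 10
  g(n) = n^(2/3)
∞

Since n² + 5n + 10 (O(n²)) grows faster than n^(2/3) (O(n^(2/3))),
the ratio f(n)/g(n) → ∞ as n → ∞.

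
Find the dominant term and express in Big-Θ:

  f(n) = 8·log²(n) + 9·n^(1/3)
Θ(n^(1/3))

Order the terms by growth rate: 8·log²(n) ≺ 9·n^(1/3).
The fastest-growing term 9·n^(1/3) dominates as n → ∞; dropping its constant factor gives Θ(n^(1/3)).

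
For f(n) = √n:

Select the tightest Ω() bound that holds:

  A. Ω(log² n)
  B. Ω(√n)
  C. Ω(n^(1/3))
B

f(n) = √n is Ω(√n).
All listed options are valid Big-Ω bounds (lower bounds),
but Ω(√n) is the tightest (largest valid bound).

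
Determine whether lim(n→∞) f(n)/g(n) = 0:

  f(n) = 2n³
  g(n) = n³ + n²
False

f(n) = 2n³ is O(n³), and g(n) = n³ + n² is O(n³).
Since they have the same growth rate, f(n) = o(g(n)) is false.
(f = o(g) requires f to grow strictly slower, not equal.)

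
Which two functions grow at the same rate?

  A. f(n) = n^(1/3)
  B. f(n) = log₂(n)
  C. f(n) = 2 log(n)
B and C

Examining each function:
  A. n^(1/3) is O(n^(1/3))
  B. log₂(n) is O(log n)
  C. 2 log(n) is O(log n)

Functions B and C both have the same complexity class.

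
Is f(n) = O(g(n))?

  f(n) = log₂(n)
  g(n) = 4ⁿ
True

f(n) = log₂(n) is O(log n), and g(n) = 4ⁿ is O(4ⁿ).
Since O(log n) ⊆ O(4ⁿ) (f grows no faster than g), f(n) = O(g(n)) is true.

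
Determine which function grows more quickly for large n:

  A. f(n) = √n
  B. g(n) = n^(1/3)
A

f(n) = √n is O(√n), while g(n) = n^(1/3) is O(n^(1/3)).
Since O(√n) grows faster than O(n^(1/3)), f(n) dominates.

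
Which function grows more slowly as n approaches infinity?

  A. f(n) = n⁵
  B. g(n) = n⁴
B

f(n) = n⁵ is O(n⁵), while g(n) = n⁴ is O(n⁴).
Since O(n⁴) grows slower than O(n⁵), g(n) is dominated.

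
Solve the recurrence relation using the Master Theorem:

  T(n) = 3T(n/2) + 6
Θ(n^log₂(3))

Master Theorem: a = 3, b = 2, f(n) = 6.
Compute the critical exponent d = log₂(3) = 1.585.
Compare f(n) = Θ(1) against n^d:
  k = 0 < d = 1.585, so f(n) = O(n^(d-ε)) — Case 1.
  The recursion cost dominates: T(n) = Θ(n^d) = Θ(n^log₂(3)).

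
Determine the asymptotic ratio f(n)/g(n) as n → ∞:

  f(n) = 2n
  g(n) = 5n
2/5

Since 2n and 5n have the same growth rate (O(n)),
the ratio converges to a constant: 2/5.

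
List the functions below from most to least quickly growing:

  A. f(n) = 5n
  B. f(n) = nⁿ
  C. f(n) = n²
B > C > A

Comparing growth rates:
B = nⁿ is O(nⁿ)
C = n² is O(n²)
A = 5n is O(n)

Therefore, the order from fastest to slowest is: B > C > A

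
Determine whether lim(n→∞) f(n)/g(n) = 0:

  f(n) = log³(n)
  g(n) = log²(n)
False

f(n) = log³(n) is O(log³ n), and g(n) = log²(n) is O(log² n).
Since O(log³ n) grows faster than or equal to O(log² n), f(n) = o(g(n)) is false.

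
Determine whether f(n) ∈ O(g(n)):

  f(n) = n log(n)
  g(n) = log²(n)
False

f(n) = n log(n) is O(n log n), and g(n) = log²(n) is O(log² n).
Since O(n log n) grows faster than O(log² n), f(n) = O(g(n)) is false.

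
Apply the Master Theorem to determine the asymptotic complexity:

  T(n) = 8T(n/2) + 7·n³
Θ(n³ log n)

Master Theorem: a = 8, b = 2, f(n) = 7·n³.
Compute the critical exponent d = log₂(8) = 3.
Compare f(n) = Θ(n³) against n^d:
  k = 3 = d, so f(n) = Θ(n^d) — Case 2.
  Work is balanced across levels: T(n) = Θ(n^d log n) = Θ(n³ log n).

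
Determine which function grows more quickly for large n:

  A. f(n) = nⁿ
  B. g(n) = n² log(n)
A

f(n) = nⁿ is O(nⁿ), while g(n) = n² log(n) is O(n² log n).
Since O(nⁿ) grows faster than O(n² log n), f(n) dominates.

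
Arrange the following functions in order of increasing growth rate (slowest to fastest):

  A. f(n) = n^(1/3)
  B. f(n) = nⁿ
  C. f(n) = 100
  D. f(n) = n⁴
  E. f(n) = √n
C < A < E < D < B

Comparing growth rates:
C = 100 is O(1)
A = n^(1/3) is O(n^(1/3))
E = √n is O(√n)
D = n⁴ is O(n⁴)
B = nⁿ is O(nⁿ)

Therefore, the order from slowest to fastest is: C < A < E < D < B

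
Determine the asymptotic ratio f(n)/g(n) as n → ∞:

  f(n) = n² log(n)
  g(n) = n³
0

Since n² log(n) (O(n² log n)) grows slower than n³ (O(n³)),
the ratio f(n)/g(n) → 0 as n → ∞.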